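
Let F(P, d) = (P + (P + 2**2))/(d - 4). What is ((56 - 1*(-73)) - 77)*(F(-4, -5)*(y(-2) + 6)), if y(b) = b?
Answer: 832/9 ≈ 92.444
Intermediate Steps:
F(P, d) = (4 + 2*P)/(-4 + d) (F(P, d) = (P + (P + 4))/(-4 + d) = (P + (4 + P))/(-4 + d) = (4 + 2*P)/(-4 + d))
((56 - 1*(-73)) - 77)*(F(-4, -5)*(y(-2) + 6)) = ((56 - 1*(-73)) - 77)*((2*(2 - 4)/(-4 - 5))*(-2 + 6)) = ((56 + 73) - 77)*((2*(-2)/(-9))*4) = (129 - 77)*((2*(-1/9)*(-2))*4) = 52*((4/9)*4) = 52*(16/9) = 832/9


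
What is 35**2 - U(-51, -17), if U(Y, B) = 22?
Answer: 1203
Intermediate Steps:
35**2 - U(-51, -17) = 35**2 - 1*22 = 1225 - 22 = 1203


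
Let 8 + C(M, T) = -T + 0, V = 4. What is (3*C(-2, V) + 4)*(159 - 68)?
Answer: -2912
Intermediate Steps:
C(M, T) = -8 - T (C(M, T) = -8 + (-T + 0) = -8 - T)
(3*C(-2, V) + 4)*(159 - 68) = (3*(-8 - 1*4) + 4)*(159 - 68) = (3*(-8 - 4) + 4)*91 = (3*(-12) + 4)*91 = (-36 + 4)*91 = -32*91 = -2912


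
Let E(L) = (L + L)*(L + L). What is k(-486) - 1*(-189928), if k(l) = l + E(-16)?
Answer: 190466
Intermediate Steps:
E(L) = 4*L² (E(L) = (2*L)*(2*L) = 4*L²)
k(l) = 1024 + l (k(l) = l + 4*(-16)² = l + 4*256 = l + 1024 = 1024 + l)
k(-486) - 1*(-189928) = (1024 - 486) - 1*(-189928) = 538 + 189928 = 190466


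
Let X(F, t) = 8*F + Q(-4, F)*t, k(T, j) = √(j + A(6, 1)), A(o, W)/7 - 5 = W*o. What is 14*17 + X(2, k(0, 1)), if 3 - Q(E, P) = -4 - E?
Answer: 254 + 3*√78 ≈ 280.50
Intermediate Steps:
A(o, W) = 35 + 7*W*o (A(o, W) = 35 + 7*(W*o) = 35 + 7*W*o)
k(T, j) = √(77 + j) (k(T, j) = √(j + (35 + 7*1*6)) = √(j + (35 + 42)) = √(j + 77) = √(77 + j))
Q(E, P) = 7 + E (Q(E, P) = 3 - (-4 - E) = 3 + (4 + E) = 7 + E)
X(F, t) = 3*t + 8*F (X(F, t) = 8*F + (7 - 4)*t = 8*F + 3*t = 3*t + 8*F)
14*17 + X(2, k(0, 1)) = 14*17 + (3*√(77 + 1) + 8*2) = 238 + (3*√78 + 16) = 238 + (16 + 3*√78) = 254 + 3*√78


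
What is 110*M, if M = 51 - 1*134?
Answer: -9130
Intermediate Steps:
M = -83 (M = 51 - 134 = -83)
110*M = 110*(-83) = -9130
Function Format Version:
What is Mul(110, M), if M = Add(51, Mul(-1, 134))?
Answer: -9130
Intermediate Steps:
M = -83 (M = Add(51, -134) = -83)
Mul(110, M) = Mul(110, -83) = -9130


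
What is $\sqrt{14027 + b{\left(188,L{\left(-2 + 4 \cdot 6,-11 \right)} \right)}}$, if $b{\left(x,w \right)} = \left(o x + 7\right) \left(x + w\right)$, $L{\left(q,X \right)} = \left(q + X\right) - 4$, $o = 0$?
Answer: $4 \sqrt{962} \approx 124.06$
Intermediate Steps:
$L{\left(q,X \right)} = -4 + X + q$ ($L{\left(q,X \right)} = \left(X + q\right) - 4 = -4 + X + q$)
$b{\left(x,w \right)} = 7 w + 7 x$ ($b{\left(x,w \right)} = \left(0 x + 7\right) \left(x + w\right) = \left(0 + 7\right) \left(w + x\right) = 7 \left(w + x\right) = 7 w + 7 x$)
$\sqrt{14027 + b{\left(188,L{\left(-2 + 4 \cdot 6,-11 \right)} \right)}} = \sqrt{14027 + \left(7 \left(-4 - 11 + \left(-2 + 4 \cdot 6\right)\right) + 7 \cdot 188\right)} = \sqrt{14027 + \left(7 \left(-4 - 11 + \left(-2 + 24\right)\right) + 1316\right)} = \sqrt{14027 + \left(7 \left(-4 - 11 + 22\right) + 1316\right)} = \sqrt{14027 + \left(7 \cdot 7 + 1316\right)} = \sqrt{14027 + \left(49 + 1316\right)} = \sqrt{14027 + 1365} = \sqrt{15392} = 4 \sqrt{962}$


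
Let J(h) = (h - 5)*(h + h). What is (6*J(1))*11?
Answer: -528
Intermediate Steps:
J(h) = 2*h*(-5 + h) (J(h) = (-5 + h)*(2*h) = 2*h*(-5 + h))
(6*J(1))*11 = (6*(2*1*(-5 + 1)))*11 = (6*(2*1*(-4)))*11 = (6*(-8))*11 = -48*11 = -528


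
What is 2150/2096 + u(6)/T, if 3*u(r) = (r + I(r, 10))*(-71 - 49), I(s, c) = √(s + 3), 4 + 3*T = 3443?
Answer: 2565085/3604072 ≈ 0.71172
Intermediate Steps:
T = 3439/3 (T = -4/3 + (⅓)*3443 = -4/3 + 3443/3 = 3439/3 ≈ 1146.3)
I(s, c) = √(3 + s)
u(r) = -40*r - 40*√(3 + r) (u(r) = ((r + √(3 + r))*(-71 - 49))/3 = ((r + √(3 + r))*(-120))/3 = (-120*r - 120*√(3 + r))/3 = -40*r - 40*√(3 + r))
2150/2096 + u(6)/T = 2150/2096 + (-40*6 - 40*√(3 + 6))/(3439/3) = 2150*(1/2096) + (-240 - 40*√9)*(3/3439) = 1075/1048 + (-240 - 40*3)*(3/3439) = 1075/1048 + (-240 - 120)*(3/3439) = 1075/1048 - 360*3/3439 = 1075/1048 - 1080/3439 = 2565085/3604072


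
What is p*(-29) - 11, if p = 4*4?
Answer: -475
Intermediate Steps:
p = 16
p*(-29) - 11 = 16*(-29) - 11 = -464 - 11 = -475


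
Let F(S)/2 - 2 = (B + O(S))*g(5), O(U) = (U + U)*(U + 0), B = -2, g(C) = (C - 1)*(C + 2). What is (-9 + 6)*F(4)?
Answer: -5052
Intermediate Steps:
g(C) = (-1 + C)*(2 + C)
O(U) = 2*U**2 (O(U) = (2*U)*U = 2*U**2)
F(S) = -108 + 112*S**2 (F(S) = 4 + 2*((-2 + 2*S**2)*(-2 + 5 + 5**2)) = 4 + 2*((-2 + 2*S**2)*(-2 + 5 + 25)) = 4 + 2*((-2 + 2*S**2)*28) = 4 + 2*(-56 + 56*S**2) = 4 + (-112 + 112*S**2) = -108 + 112*S**2)
(-9 + 6)*F(4) = (-9 + 6)*(-108 + 112*4**2) = -3*(-108 + 112*16) = -3*(-108 + 1792) = -3*1684 = -5052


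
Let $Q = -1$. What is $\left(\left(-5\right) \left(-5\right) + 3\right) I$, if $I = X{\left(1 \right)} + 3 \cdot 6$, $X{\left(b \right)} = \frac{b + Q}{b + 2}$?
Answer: $504$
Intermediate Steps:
$X{\left(b \right)} = \frac{-1 + b}{2 + b}$ ($X{\left(b \right)} = \frac{b - 1}{b + 2} = \frac{-1 + b}{2 + b}$)
$I = 18$ ($I = \frac{-1 + 1}{2 + 1} + 3 \cdot 6 = \frac{1}{3} \cdot 0 + 18 = 0 + 18 = 18$)
$\left(\left(-5\right) \left(-5\right) + 3\right) I = \left(\left(-5\right) \left(-5\right) + 3\right) 18 = \left(25 + 3\right) 18 = 28 \cdot 18 = 504$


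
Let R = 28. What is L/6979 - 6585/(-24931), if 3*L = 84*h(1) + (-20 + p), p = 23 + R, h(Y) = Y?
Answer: 140737210/521980347 ≈ 0.26962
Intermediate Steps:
p = 51 (p = 23 + 28 = 51)
L = 115/3 (L = (84*1 + (-20 + 51))/3 = (84 + 31)/3 = (1/3)*115 = 115/3 ≈ 38.333)
L/6979 - 6585/(-24931) = (115/3)/6979 - 6585/(-24931) = (115/3)*(1/6979) - 6585*(-1/24931) = 115/20937 + 6585/24931 = 140737210/521980347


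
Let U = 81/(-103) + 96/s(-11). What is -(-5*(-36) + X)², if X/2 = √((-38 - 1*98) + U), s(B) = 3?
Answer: -3294028/103 - 720*I*√1111679/103 ≈ -31981.0 - 7370.3*I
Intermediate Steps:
U = 3215/103 (U = 81/(-103) + 96/3 = 81*(-1/103) + 96*(⅓) = -81/103 + 32 = 3215/103 ≈ 31.214)
X = 2*I*√1111679/103 (X = 2*√((-38 - 1*98) + 3215/103) = 2*√((-38 - 98) + 3215/103) = 2*√(-136 + 3215/103) = 2*√(-10793/103) = 2*(I*√1111679/103) = 2*I*√1111679/103 ≈ 20.473*I)
-(-5*(-36) + X)² = -(-5*(-36) + 2*I*√1111679/103)² = -(180 + 2*I*√1111679/103)²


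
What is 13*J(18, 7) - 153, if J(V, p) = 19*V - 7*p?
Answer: 3656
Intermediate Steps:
J(V, p) = -7*p + 19*V
13*J(18, 7) - 153 = 13*(-7*7 + 19*18) - 153 = 13*(-49 + 342) - 153 = 13*293 - 153 = 3809 - 153 = 3656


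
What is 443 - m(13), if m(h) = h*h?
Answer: 274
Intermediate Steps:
m(h) = h**2
443 - m(13) = 443 - 1*13**2 = 443 - 1*169 = 443 - 169 = 274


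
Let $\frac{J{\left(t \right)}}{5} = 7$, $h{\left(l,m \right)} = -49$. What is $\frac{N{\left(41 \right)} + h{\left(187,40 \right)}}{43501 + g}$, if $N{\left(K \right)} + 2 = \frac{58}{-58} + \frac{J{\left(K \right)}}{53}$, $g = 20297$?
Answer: $- \frac{907}{1127098} \approx -0.00080472$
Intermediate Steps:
$J{\left(t \right)} = 35$ ($J{\left(t \right)} = 5 \cdot 7 = 35$)
$N{\left(K \right)} = - \frac{124}{53}$ ($N{\left(K \right)} = -2 + \left(\frac{58}{-58} + \frac{35}{53}\right) = -2 + \left(58 \left(- \frac{1}{58}\right) + 35 \cdot \frac{1}{53}\right) = -2 + \left(-1 + \frac{35}{53}\right) = -2 - \frac{18}{53} = - \frac{124}{53}$)
$\frac{N{\left(41 \right)} + h{\left(187,40 \right)}}{43501 + g} = \frac{- \frac{124}{53} - 49}{43501 + 20297} = - \frac{2721}{53 \cdot 63798} = \left(- \frac{2721}{53}\right) \frac{1}{63798} = - \frac{907}{1127098}$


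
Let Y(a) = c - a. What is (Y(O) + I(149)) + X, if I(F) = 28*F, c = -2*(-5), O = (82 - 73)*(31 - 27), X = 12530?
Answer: 16676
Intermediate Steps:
O = 36 (O = 9*4 = 36)
c = 10
Y(a) = 10 - a
(Y(O) + I(149)) + X = ((10 - 1*36) + 28*149) + 12530 = ((10 - 36) + 4172) + 12530 = (-26 + 4172) + 12530 = 4146 + 12530 = 16676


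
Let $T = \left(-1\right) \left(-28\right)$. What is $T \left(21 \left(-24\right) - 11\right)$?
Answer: $-14420$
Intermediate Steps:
$T = 28$
$T \left(21 \left(-24\right) - 11\right) = 28 \left(21 \left(-24\right) - 11\right) = 28 \left(-504 + \left(-11 + 0\right)\right) = 28 \left(-504 - 11\right) = 28 \left(-515\right) = -14420$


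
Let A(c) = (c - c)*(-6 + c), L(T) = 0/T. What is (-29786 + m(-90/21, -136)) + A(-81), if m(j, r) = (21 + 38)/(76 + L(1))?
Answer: -2263677/76 ≈ -29785.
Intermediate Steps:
L(T) = 0
m(j, r) = 59/76 (m(j, r) = (21 + 38)/(76 + 0) = 59/76)
A(c) = 0 (A(c) = 0*(-6 + c) = 0)
(-29786 + m(-90/21, -136)) + A(-81) = (-29786 + 59/76) + 0 = -2263677/76 + 0 = -2263677/76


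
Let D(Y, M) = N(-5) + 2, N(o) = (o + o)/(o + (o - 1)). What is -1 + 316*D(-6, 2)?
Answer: 10101/11 ≈ 918.27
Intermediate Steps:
N(o) = 2*o/(-1 + 2*o) (N(o) = (2*o)/(o + (-1 + o)) = (2*o)/(-1 + 2*o) = 2*o/(-1 + 2*o))
D(Y, M) = 32/11 (D(Y, M) = 2*(-5)/(-1 + 2*(-5)) + 2 = 2*(-5)/(-1 - 10) + 2 = 2*(-5)/(-11) + 2 = 2*(-5)*(-1/11) + 2 = 10/11 + 2 = 32/11)
-1 + 316*D(-6, 2) = -1 + 316*(32/11) = -1 + 10112/11 = 10101/11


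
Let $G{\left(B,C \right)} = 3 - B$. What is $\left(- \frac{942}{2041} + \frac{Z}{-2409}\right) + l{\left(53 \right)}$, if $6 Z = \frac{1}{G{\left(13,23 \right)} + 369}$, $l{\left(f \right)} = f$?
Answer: $\frac{3544077425}{67456818} \approx 52.538$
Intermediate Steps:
$Z = \frac{1}{2154}$ ($Z = \frac{1}{6 \left(\left(3 - 13\right) + 369\right)} = \frac{1}{6 \left(-10 + 369\right)} = \frac{1}{6 \cdot 359} = \frac{1}{6} \cdot \frac{1}{359} = \frac{1}{2154} \approx 0.00046425$)
$\left(- \frac{942}{2041} + \frac{Z}{-2409}\right) + l{\left(53 \right)} = \left(- \frac{942}{2041} + \frac{1}{2154 \left(-2409\right)}\right) + 53 = \left(\left(-942\right) \frac{1}{2041} + \frac{1}{2154} \left(- \frac{1}{2409}\right)\right) + 53 = \left(- \frac{6}{13} - \frac{1}{5188986}\right) + 53 = - \frac{31133929}{67456818} + 53 = \frac{3544077425}{67456818}$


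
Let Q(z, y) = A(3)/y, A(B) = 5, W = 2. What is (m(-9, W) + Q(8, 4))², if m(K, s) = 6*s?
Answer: 2809/16 ≈ 175.56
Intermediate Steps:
Q(z, y) = 5/y
(m(-9, W) + Q(8, 4))² = (6*2 + 5/4)² = (12 + 5*(¼))² = (12 + 5/4)² = (53/4)² = 2809/16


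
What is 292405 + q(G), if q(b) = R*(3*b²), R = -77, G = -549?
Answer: -69331226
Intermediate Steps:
q(b) = -231*b²
292405 + q(G) = 292405 - 231*(-549)² = 292405 - 231*301401 = 292405 - 69623631 = -69331226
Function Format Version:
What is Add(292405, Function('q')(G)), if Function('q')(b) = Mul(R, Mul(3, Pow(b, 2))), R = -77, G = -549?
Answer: -69331226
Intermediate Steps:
Function('q')(b) = Mul(-231, Pow(b, 2)) (Function('q')(b) = Mul(-77, Mul(3, Pow(b, 2))) = Mul(-231, Pow(b, 2)))
Add(292405, Function('q')(G)) = Add(292405, Mul(-231, Pow(-549, 2))) = Add(292405, Mul(-231, 301401)) = Add(292405, -69623631) = -69331226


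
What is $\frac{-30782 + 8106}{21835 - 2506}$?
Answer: $- \frac{22676}{19329} \approx -1.1732$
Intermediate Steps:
$\frac{-30782 + 8106}{21835 - 2506} = - \frac{22676}{19329}$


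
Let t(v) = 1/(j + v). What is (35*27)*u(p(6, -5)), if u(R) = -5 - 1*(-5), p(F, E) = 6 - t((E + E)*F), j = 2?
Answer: 0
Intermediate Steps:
t(v) = 1/(2 + v)
p(F, E) = 6 - 1/(2 + 2*E*F) (p(F, E) = 6 - 1/(2 + (E + E)*F) = 6 - 1/(2 + (2*E)*F) = 6 - 1/(2 + 2*E*F))
u(R) = 0 (u(R) = -5 + 5 = 0)
(35*27)*u(p(6, -5)) = (35*27)*0 = 945*0 = 0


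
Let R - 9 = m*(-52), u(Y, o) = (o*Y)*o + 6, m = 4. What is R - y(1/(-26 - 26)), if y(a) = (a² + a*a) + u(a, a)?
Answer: -28824743/140608 ≈ -205.00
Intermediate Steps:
u(Y, o) = 6 + Y*o² (u(Y, o) = (Y*o)*o + 6 = Y*o² + 6 = 6 + Y*o²)
y(a) = 6 + a³ + 2*a² (y(a) = (a² + a*a) + (6 + a*a²) = (a² + a²) + (6 + a³) = 2*a² + (6 + a³) = 6 + a³ + 2*a²)
R = -199 (R = 9 + 4*(-52) = 9 - 208 = -199)
R - y(1/(-26 - 26)) = -199 - (6 + (1/(-26 - 26))³ + 2*(1/(-26 - 26))²) = -199 - (6 + (1/(-52))³ + 2*(1/(-52))²) = -199 - (6 + (-1/52)³ + 2*(-1/52)²) = -199 - (6 - 1/140608 + 2*(1/2704)) = -199 - (6 - 1/140608 + 1/1352) = -199 - 1*843751/140608 = -199 - 843751/140608 = -28824743/140608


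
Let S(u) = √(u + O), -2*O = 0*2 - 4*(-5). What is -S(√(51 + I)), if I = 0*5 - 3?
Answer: -I*√(10 - 4*√3) ≈ -1.7527*I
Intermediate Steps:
I = -3 (I = 0 - 3 = -3)
O = -10 (O = -(0*2 - 4*(-5))/2 = -(0 + 20)/2 = -½*20 = -10)
S(u) = √(-10 + u) (S(u) = √(u - 10) = √(-10 + u))
-S(√(51 + I)) = -√(-10 + √(51 - 3)) = -√(-10 + √48) = -√(-10 + 4*√3)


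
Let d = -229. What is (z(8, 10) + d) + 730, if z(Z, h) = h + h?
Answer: 521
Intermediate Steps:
z(Z, h) = 2*h
(z(8, 10) + d) + 730 = (2*10 - 229) + 730 = (20 - 229) + 730 = -209 + 730 = 521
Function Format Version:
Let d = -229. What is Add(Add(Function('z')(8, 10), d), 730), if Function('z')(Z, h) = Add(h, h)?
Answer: 521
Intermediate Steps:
Function('z')(Z, h) = Mul(2, h)
Add(Add(Function('z')(8, 10), d), 730) = Add(Add(Mul(2, 10), -229), 730) = Add(Add(20, -229), 730) = Add(-209, 730) = 521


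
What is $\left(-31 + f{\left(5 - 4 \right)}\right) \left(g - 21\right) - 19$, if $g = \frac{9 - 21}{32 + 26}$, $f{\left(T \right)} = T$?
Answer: $\frac{17899}{29} \approx 617.21$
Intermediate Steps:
$g = - \frac{6}{29}$ ($g = - \frac{12}{58} = \left(-12\right) \frac{1}{58} = - \frac{6}{29} \approx -0.2069$)
$\left(-31 + f{\left(5 - 4 \right)}\right) \left(g - 21\right) - 19 = \left(-31 + \left(5 - 4\right)\right) \left(- \frac{6}{29} - 21\right) - 19 = \left(-31 + 1\right) \left(- \frac{615}{29}\right) - 19 = \left(-30\right) \left(- \frac{615}{29}\right) - 19 = \frac{18450}{29} - 19 = \frac{17899}{29}$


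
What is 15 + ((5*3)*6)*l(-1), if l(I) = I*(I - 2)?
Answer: 285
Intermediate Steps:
l(I) = I*(-2 + I)
15 + ((5*3)*6)*l(-1) = 15 + ((5*3)*6)*(-(-2 - 1)) = 15 + (15*6)*(-1*(-3)) = 15 + 90*3 = 15 + 270 = 285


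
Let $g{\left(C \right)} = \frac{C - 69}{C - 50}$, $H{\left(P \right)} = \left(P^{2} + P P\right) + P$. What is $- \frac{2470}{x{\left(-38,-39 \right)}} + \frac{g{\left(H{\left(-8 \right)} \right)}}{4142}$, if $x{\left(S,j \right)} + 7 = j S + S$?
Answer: $- \frac{716078513}{416643780} \approx -1.7187$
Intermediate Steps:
$x{\left(S,j \right)} = -7 + S + S j$ ($x{\left(S,j \right)} = -7 + \left(j S + S\right) = -7 + \left(S j + S\right) = -7 + \left(S + S j\right) = -7 + S + S j$)
$H{\left(P \right)} = P + 2 P^{2}$ ($H{\left(P \right)} = \left(P^{2} + P^{2}\right) + P = 2 P^{2} + P = P + 2 P^{2}$)
$g{\left(C \right)} = \frac{-69 + C}{-50 + C}$
$- \frac{2470}{x{\left(-38,-39 \right)}} + \frac{g{\left(H{\left(-8 \right)} \right)}}{4142} = - \frac{2470}{-7 - 38 - -1482} + \frac{\frac{1}{-50 - 8 \left(1 + 2 \left(-8\right)\right)} \left(-69 - 8 \left(1 + 2 \left(-8\right)\right)\right)}{4142} = - \frac{2470}{-7 - 38 + 1482} + \frac{-69 - 8 \left(1 - 16\right)}{-50 - 8 \left(1 - 16\right)} \frac{1}{4142} = - \frac{2470}{1437} + \frac{-69 - -120}{-50 - -120} \cdot \frac{1}{4142} = \left(-2470\right) \frac{1}{1437} + \frac{-69 + 120}{-50 + 120} \cdot \frac{1}{4142} = - \frac{2470}{1437} + \frac{1}{70} \cdot 51 \cdot \frac{1}{4142} = - \frac{2470}{1437} + \frac{51}{70} \cdot \frac{1}{4142} = - \frac{2470}{1437} + \frac{51}{289940} = - \frac{716078513}{416643780}$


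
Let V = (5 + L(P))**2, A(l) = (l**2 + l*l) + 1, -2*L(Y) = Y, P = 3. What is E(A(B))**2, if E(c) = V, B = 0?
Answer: 2401/16 ≈ 150.06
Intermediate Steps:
L(Y) = -Y/2
A(l) = 1 + 2*l**2 (A(l) = (l**2 + l**2) + 1 = 2*l**2 + 1 = 1 + 2*l**2)
V = 49/4 (V = (5 - 1/2*3)**2 = (5 - 3/2)**2 = (7/2)**2 = 49/4 ≈ 12.250)
E(c) = 49/4
E(A(B))**2 = (49/4)**2 = 2401/16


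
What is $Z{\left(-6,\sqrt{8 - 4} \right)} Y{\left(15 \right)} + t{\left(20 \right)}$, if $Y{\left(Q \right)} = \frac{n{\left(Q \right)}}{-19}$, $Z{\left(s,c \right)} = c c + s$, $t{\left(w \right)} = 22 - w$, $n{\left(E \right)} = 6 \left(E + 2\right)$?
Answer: $\frac{242}{19} \approx 12.737$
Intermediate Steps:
$n{\left(E \right)} = 12 + 6 E$ ($n{\left(E \right)} = 6 \left(2 + E\right) = 12 + 6 E$)
$Z{\left(s,c \right)} = s + c^{2}$ ($Z{\left(s,c \right)} = c^{2} + s = s + c^{2}$)
$Y{\left(Q \right)} = - \frac{12}{19} - \frac{6 Q}{19}$ ($Y{\left(Q \right)} = \frac{12 + 6 Q}{-19} = \left(12 + 6 Q\right) \left(- \frac{1}{19}\right) = - \frac{12}{19} - \frac{6 Q}{19}$)
$Z{\left(-6,\sqrt{8 - 4} \right)} Y{\left(15 \right)} + t{\left(20 \right)} = \left(-6 + \left(\sqrt{8 - 4}\right)^{2}\right) \left(- \frac{12}{19} - \frac{90}{19}\right) + \left(22 - 20\right) = \left(-6 + \left(\sqrt{4}\right)^{2}\right) \left(- \frac{12}{19} - \frac{90}{19}\right) + \left(22 - 20\right) = \left(-6 + 2^{2}\right) \left(- \frac{102}{19}\right) + 2 = \left(-6 + 4\right) \left(- \frac{102}{19}\right) + 2 = \left(-2\right) \left(- \frac{102}{19}\right) + 2 = \frac{204}{19} + 2 = \frac{242}{19}$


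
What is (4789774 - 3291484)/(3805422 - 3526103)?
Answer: 1498290/279319 ≈ 5.3641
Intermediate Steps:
(4789774 - 3291484)/(3805422 - 3526103) = 1498290/279319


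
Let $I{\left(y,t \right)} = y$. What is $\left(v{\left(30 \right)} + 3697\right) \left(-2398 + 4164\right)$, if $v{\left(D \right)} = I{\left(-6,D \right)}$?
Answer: $6518306$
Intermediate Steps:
$v{\left(D \right)} = -6$
$\left(v{\left(30 \right)} + 3697\right) \left(-2398 + 4164\right) = \left(-6 + 3697\right) \left(-2398 + 4164\right) = 3691 \cdot 1766 = 6518306$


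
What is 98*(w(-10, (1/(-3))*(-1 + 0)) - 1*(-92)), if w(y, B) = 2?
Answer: 9212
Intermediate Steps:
98*(w(-10, (1/(-3))*(-1 + 0)) - 1*(-92)) = 98*(2 - 1*(-92)) = 98*(2 + 92) = 98*94 = 9212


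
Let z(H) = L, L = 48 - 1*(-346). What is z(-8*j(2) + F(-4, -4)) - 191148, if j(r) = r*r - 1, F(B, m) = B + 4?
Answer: -190754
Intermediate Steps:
F(B, m) = 4 + B
j(r) = -1 + r² (j(r) = r² - 1 = -1 + r²)
L = 394 (L = 48 + 346 = 394)
z(H) = 394
z(-8*j(2) + F(-4, -4)) - 191148 = 394 - 191148 = -190754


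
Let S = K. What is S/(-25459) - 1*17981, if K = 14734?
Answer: -457793013/25459 ≈ -17982.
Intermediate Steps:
S = 14734
S/(-25459) - 1*17981 = 14734/(-25459) - 1*17981 = 14734*(-1/25459) - 17981 = -14734/25459 - 17981 = -457793013/25459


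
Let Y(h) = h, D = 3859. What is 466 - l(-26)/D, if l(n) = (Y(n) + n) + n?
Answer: 1798372/3859 ≈ 466.02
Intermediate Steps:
l(n) = 3*n (l(n) = (n + n) + n = 2*n + n = 3*n)
466 - l(-26)/D = 466 - 3*(-26)/3859 = 466 - (-78)/3859 = 466 - 1*(-78/3859) = 466 + 78/3859 = 1798372/3859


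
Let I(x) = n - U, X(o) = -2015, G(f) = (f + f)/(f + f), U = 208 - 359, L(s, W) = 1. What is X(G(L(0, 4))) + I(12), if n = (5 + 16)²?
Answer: -1423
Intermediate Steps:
n = 441 (n = 21² = 441)
U = -151
G(f) = 1 (G(f) = (2*f)/((2*f)) = (2*f)*(1/(2*f)) = 1)
I(x) = 592 (I(x) = 441 - 1*(-151) = 441 + 151 = 592)
X(G(L(0, 4))) + I(12) = -2015 + 592 = -1423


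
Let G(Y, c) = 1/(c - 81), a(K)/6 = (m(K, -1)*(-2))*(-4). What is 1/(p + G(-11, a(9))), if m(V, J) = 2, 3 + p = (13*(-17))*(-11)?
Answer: 15/36421 ≈ 0.00041185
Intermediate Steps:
p = 2428 (p = -3 + (13*(-17))*(-11) = -3 - 221*(-11) = -3 + 2431 = 2428)
a(K) = 96 (a(K) = 6*((2*(-2))*(-4)) = 6*(-4*(-4)) = 6*16 = 96)
G(Y, c) = 1/(-81 + c)
1/(p + G(-11, a(9))) = 1/(2428 + 1/(-81 + 96)) = 1/(2428 + 1/15) = 1/(36421/15) = 15/36421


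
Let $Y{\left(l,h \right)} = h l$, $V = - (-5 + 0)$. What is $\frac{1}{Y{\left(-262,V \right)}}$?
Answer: $- \frac{1}{1310} \approx -0.00076336$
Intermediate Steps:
$V = 5$ ($V = \left(-1\right) \left(-5\right) = 5$)
$\frac{1}{Y{\left(-262,V \right)}} = \frac{1}{5 \left(-262\right)} = \frac{1}{-1310} = - \frac{1}{1310}$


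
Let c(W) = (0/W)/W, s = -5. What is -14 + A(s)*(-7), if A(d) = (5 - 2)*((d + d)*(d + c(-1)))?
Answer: -1064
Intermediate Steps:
c(W) = 0 (c(W) = 0/W = 0)
A(d) = 6*d**2 (A(d) = (5 - 2)*((d + d)*(d + 0)) = 3*((2*d)*d) = 3*(2*d**2) = 6*d**2)
-14 + A(s)*(-7) = -14 + (6*(-5)**2)*(-7) = -14 + (6*25)*(-7) = -14 + 150*(-7) = -14 - 1050 = -1064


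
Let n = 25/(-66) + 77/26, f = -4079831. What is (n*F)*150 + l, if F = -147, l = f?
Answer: -591559633/143 ≈ -4.1368e+6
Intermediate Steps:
l = -4079831
n = 1108/429 (n = 25*(-1/66) + 77*(1/26) = -25/66 + 77/26 = 1108/429 ≈ 2.5828)
(n*F)*150 + l = ((1108/429)*(-147))*150 - 4079831 = -54292/143*150 - 4079831 = -8143800/143 - 4079831 = -591559633/143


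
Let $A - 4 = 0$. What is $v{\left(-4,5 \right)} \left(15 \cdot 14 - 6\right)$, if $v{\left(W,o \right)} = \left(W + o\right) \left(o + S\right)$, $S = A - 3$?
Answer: $1224$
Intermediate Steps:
$A = 4$ ($A = 4 + 0 = 4$)
$S = 1$ ($S = 4 - 3 = 1$)
$v{\left(W,o \right)} = \left(1 + o\right) \left(W + o\right)$ ($v{\left(W,o \right)} = \left(W + o\right) \left(o + 1\right) = \left(W + o\right) \left(1 + o\right) = \left(1 + o\right) \left(W + o\right)$)
$v{\left(-4,5 \right)} \left(15 \cdot 14 - 6\right) = \left(-4 + 5 + 5^{2} - 20\right) \left(15 \cdot 14 - 6\right) = \left(-4 + 5 + 25 - 20\right) \left(210 - 6\right) = 6 \cdot 204 = 1224$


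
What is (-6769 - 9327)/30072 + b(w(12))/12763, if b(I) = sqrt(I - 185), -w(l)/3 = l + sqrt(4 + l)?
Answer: -2012/3759 + I*sqrt(233)/12763 ≈ -0.53525 + 0.001196*I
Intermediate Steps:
w(l) = -3*l - 3*sqrt(4 + l) (w(l) = -3*(l + sqrt(4 + l)) = -3*l - 3*sqrt(4 + l))
b(I) = sqrt(-185 + I)
(-6769 - 9327)/30072 + b(w(12))/12763 = (-6769 - 9327)/30072 + sqrt(-185 + (-3*12 - 3*sqrt(4 + 12)))/12763 = -16096*1/30072 + sqrt(-185 + (-36 - 3*sqrt(16)))*(1/12763) = -2012/3759 + sqrt(-185 + (-36 - 3*4))*(1/12763) = -2012/3759 + sqrt(-185 + (-36 - 12))*(1/12763) = -2012/3759 + sqrt(-185 - 48)*(1/12763) = -2012/3759 + sqrt(-233)*(1/12763) = -2012/3759 + (I*sqrt(233))*(1/12763) = -2012/3759 + I*sqrt(233)/12763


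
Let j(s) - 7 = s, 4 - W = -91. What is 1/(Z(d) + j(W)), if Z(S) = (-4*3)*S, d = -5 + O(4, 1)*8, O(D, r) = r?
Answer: 1/66 ≈ 0.015152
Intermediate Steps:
W = 95 (W = 4 - 1*(-91) = 4 + 91 = 95)
j(s) = 7 + s
d = 3 (d = -5 + 1*8 = -5 + 8 = 3)
Z(S) = -12*S
1/(Z(d) + j(W)) = 1/(-12*3 + (7 + 95)) = 1/(-36 + 102) = 1/66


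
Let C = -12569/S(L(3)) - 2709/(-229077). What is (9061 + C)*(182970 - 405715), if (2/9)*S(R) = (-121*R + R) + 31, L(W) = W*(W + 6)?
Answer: -1483807567329915160/735108093 ≈ -2.0185e+9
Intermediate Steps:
L(W) = W*(6 + W)
S(R) = 279/2 - 540*R (S(R) = 9*((-121*R + R) + 31)/2 = 9*(-120*R + 31)/2 = 9*(31 - 120*R)/2 = 279/2 - 540*R)
C = 648530695/735108093 (C = -12569/(279/2 - 1620*(6 + 3)) - 2709/(-229077) = -12569/(279/2 - 1620*9) - 2709*(-1/229077) = -12569/(279/2 - 540*27) + 301/25453 = -12569/(279/2 - 14580) + 301/25453 = -12569/(-28881/2) + 301/25453 = -12569*(-2/28881) + 301/25453 = 25138/28881 + 301/25453 = 648530695/735108093 ≈ 0.88223)
(9061 + C)*(182970 - 405715) = (9061 + 648530695/735108093)*(182970 - 405715) = (6661462961368/735108093)*(-222745) = -1483807567329915160/735108093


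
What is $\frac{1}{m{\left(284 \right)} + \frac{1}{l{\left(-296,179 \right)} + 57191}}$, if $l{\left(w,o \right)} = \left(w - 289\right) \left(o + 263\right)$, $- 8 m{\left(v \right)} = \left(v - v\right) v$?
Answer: $-201379$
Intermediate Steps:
$m{\left(v \right)} = 0$ ($m{\left(v \right)} = - \frac{\left(v - v\right) v}{8} = - \frac{0 v}{8} = \left(- \frac{1}{8}\right) 0 = 0$)
$l{\left(w,o \right)} = \left(-289 + w\right) \left(263 + o\right)$
$\frac{1}{m{\left(284 \right)} + \frac{1}{l{\left(-296,179 \right)} + 57191}} = \frac{1}{0 + \frac{1}{\left(-76007 - 51731 + 263 \left(-296\right) + 179 \left(-296\right)\right) + 57191}} = \frac{1}{0 + \frac{1}{\left(-76007 - 51731 - 77848 - 52984\right) + 57191}} = \frac{1}{0 + \frac{1}{-258570 + 57191}} = \frac{1}{0 + \frac{1}{-201379}} = \frac{1}{0 - \frac{1}{201379}} = \frac{1}{- \frac{1}{201379}} = -201379$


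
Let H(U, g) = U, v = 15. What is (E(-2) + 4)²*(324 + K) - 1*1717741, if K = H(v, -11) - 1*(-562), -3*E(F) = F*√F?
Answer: -15337133/9 + 14416*I*√2/3 ≈ -1.7041e+6 + 6795.8*I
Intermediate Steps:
E(F) = -F^(3/2)/3 (E(F) = -F*√F/3 = -F^(3/2)/3)
K = 577 (K = 15 - 1*(-562) = 15 + 562 = 577)
(E(-2) + 4)²*(324 + K) - 1*1717741 = (-(-2)*I*√2/3 + 4)²*(324 + 577) - 1*1717741 = (-(-2)*I*√2/3 + 4)²*901 - 1717741 = (2*I*√2/3 + 4)²*901 - 1717741 = (4 + 2*I*√2/3)²*901 - 1717741 = 901*(4 + 2*I*√2/3)² - 1717741 = -1717741 + 901*(4 + 2*I*√2/3)²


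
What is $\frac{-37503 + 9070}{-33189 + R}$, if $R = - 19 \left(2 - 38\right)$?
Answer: $\frac{28433}{32505} \approx 0.87473$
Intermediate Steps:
$R = 684$ ($R = \left(-19\right) \left(-36\right) = 684$)
$\frac{-37503 + 9070}{-33189 + R} = \frac{-37503 + 9070}{-33189 + 684} = - \frac{28433}{-32505} = \left(-28433\right) \left(- \frac{1}{32505}\right) = \frac{28433}{32505}$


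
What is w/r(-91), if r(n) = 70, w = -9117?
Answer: -9117/70 ≈ -130.24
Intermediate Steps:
w/r(-91) = -9117/70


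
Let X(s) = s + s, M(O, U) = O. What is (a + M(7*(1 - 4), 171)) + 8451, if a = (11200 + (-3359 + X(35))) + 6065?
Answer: 22406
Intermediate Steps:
X(s) = 2*s
a = 13976 (a = (11200 + (-3359 + 2*35)) + 6065 = (11200 + (-3359 + 70)) + 6065 = (11200 - 3289) + 6065 = 7911 + 6065 = 13976)
(a + M(7*(1 - 4), 171)) + 8451 = (13976 + 7*(1 - 4)) + 8451 = (13976 + 7*(-3)) + 8451 = (13976 - 21) + 8451 = 13955 + 8451 = 22406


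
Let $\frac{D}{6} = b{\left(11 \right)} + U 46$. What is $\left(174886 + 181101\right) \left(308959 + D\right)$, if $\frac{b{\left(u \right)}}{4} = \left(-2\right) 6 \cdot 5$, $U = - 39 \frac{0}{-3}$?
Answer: $109472766253$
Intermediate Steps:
$U = 0$ ($U = - 39 \cdot 0 \left(- \frac{1}{3}\right) = \left(-39\right) 0 = 0$)
$b{\left(u \right)} = -240$ ($b{\left(u \right)} = 4 \left(-2\right) 6 \cdot 5 = 4 \left(\left(-12\right) 5\right) = 4 \left(-60\right) = -240$)
$D = -1440$ ($D = 6 \left(-240 + 0 \cdot 46\right) = 6 \left(-240 + 0\right) = 6 \left(-240\right) = -1440$)
$\left(174886 + 181101\right) \left(308959 + D\right) = \left(174886 + 181101\right) \left(308959 - 1440\right) = 355987 \cdot 307519 = 109472766253$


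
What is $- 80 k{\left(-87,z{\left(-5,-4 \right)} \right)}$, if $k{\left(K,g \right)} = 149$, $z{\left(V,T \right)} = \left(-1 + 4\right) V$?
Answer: $-11920$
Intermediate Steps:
$z{\left(V,T \right)} = 3 V$
$- 80 k{\left(-87,z{\left(-5,-4 \right)} \right)} = \left(-80\right) 149 = -11920$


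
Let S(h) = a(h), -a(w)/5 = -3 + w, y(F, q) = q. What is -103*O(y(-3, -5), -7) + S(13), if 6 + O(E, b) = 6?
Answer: -50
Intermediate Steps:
a(w) = 15 - 5*w (a(w) = -5*(-3 + w) = 15 - 5*w)
S(h) = 15 - 5*h
O(E, b) = 0 (O(E, b) = -6 + 6 = 0)
-103*O(y(-3, -5), -7) + S(13) = -103*0 + (15 - 5*13) = 0 + (15 - 65) = 0 - 50 = -50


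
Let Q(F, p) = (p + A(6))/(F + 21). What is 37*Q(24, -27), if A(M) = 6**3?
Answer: 777/5 ≈ 155.40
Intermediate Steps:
A(M) = 216
Q(F, p) = (216 + p)/(21 + F) (Q(F, p) = (p + 216)/(F + 21) = (216 + p)/(21 + F))
37*Q(24, -27) = 37*((216 - 27)/(21 + 24)) = 37*(189/45) = 37*((1/45)*189) = 37*(21/5) = 777/5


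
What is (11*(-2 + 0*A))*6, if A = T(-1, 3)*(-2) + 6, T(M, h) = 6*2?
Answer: -132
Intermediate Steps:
T(M, h) = 12
A = -18 (A = 12*(-2) + 6 = -24 + 6 = -18)
(11*(-2 + 0*A))*6 = (11*(-2 + 0*(-18)))*6 = (11*(-2 + 0))*6 = (11*(-2))*6 = -22*6 = -132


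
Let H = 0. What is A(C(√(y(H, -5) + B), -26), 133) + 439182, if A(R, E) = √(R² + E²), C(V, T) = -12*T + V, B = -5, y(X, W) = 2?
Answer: 439182 + √(115030 + 624*I*√3) ≈ 4.3952e+5 + 1.5933*I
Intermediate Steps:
C(V, T) = V - 12*T
A(R, E) = √(E² + R²)
A(C(√(y(H, -5) + B), -26), 133) + 439182 = √(133² + (√(2 - 5) - 12*(-26))²) + 439182 = √(17689 + (√(-3) + 312)²) + 439182 = √(17689 + (I*√3 + 312)²) + 439182 = √(17689 + (312 + I*√3)²) + 439182 = 439182 + √(17689 + (312 + I*√3)²)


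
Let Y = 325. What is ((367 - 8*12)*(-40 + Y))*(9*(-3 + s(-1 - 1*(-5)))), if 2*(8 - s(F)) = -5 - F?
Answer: 13207185/2 ≈ 6.6036e+6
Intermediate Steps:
s(F) = 21/2 + F/2 (s(F) = 8 - (-5 - F)/2 = 8 + (5/2 + F/2) = 21/2 + F/2)
((367 - 8*12)*(-40 + Y))*(9*(-3 + s(-1 - 1*(-5)))) = ((367 - 8*12)*(-40 + 325))*(9*(-3 + (21/2 + (-1 - 1*(-5))/2))) = ((367 - 96)*285)*(9*(-3 + (21/2 + (-1 + 5)/2))) = (271*285)*(9*(-3 + (21/2 + (½)*4))) = 77235*(9*(-3 + (21/2 + 2))) = 77235*(9*(-3 + 25/2)) = 77235*(9*(19/2)) = 77235*(171/2) = 13207185/2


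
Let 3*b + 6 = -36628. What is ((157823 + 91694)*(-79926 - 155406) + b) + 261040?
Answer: -176157257446/3 ≈ -5.8719e+10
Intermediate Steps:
b = -36634/3 (b = -2 + (1/3)*(-36628) = -2 - 36628/3 = -36634/3 ≈ -12211.)
((157823 + 91694)*(-79926 - 155406) + b) + 261040 = ((157823 + 91694)*(-79926 - 155406) - 36634/3) + 261040 = (249517*(-235332) - 36634/3) + 261040 = (-58719334644 - 36634/3) + 261040 = -176158040566/3 + 261040 = -176157257446/3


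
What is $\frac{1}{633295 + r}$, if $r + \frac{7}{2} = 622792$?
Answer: $\frac{2}{2512167} \approx 7.9613 \cdot 10^{-7}$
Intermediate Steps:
$r = \frac{1245577}{2}$ ($r = - \frac{7}{2} + 622792 = \frac{1245577}{2} \approx 6.2279 \cdot 10^{5}$)
$\frac{1}{633295 + r} = \frac{1}{633295 + \frac{1245577}{2}} = \frac{1}{\frac{2512167}{2}} = \frac{2}{2512167}$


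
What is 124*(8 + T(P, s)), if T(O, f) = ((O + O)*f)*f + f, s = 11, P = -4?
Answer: -117676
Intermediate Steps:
T(O, f) = f + 2*O*f² (T(O, f) = ((2*O)*f)*f + f = (2*O*f)*f + f = 2*O*f² + f = f + 2*O*f²)
124*(8 + T(P, s)) = 124*(8 + 11*(1 + 2*(-4)*11)) = 124*(8 + 11*(1 - 88)) = 124*(8 + 11*(-87)) = 124*(8 - 957) = 124*(-949) = -117676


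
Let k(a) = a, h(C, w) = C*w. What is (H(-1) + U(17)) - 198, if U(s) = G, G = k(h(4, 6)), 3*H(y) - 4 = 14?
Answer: -168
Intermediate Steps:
H(y) = 6 (H(y) = 4/3 + (1/3)*14 = 4/3 + 14/3 = 6)
G = 24 (G = 4*6 = 24)
U(s) = 24
(H(-1) + U(17)) - 198 = (6 + 24) - 198 = 30 - 198 = -168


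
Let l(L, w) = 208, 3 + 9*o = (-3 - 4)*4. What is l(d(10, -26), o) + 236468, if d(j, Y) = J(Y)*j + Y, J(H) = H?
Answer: 236676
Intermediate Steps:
o = -31/9 (o = -1/3 + ((-3 - 4)*4)/9 = -1/3 + (-7*4)/9 = -1/3 + (1/9)*(-28) = -1/3 - 28/9 = -31/9 ≈ -3.4444)
d(j, Y) = Y + Y*j (d(j, Y) = Y*j + Y = Y + Y*j)
l(d(10, -26), o) + 236468 = 208 + 236468 = 236676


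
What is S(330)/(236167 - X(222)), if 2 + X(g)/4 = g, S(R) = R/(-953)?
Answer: -110/74742837 ≈ -1.4717e-6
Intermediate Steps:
S(R) = -R/953 (S(R) = R*(-1/953) = -R/953)
X(g) = -8 + 4*g
S(330)/(236167 - X(222)) = (-1/953*330)/(236167 - (-8 + 4*222)) = -330/(953*(236167 - (-8 + 888))) = -330/(953*(236167 - 1*880)) = -330/(953*(236167 - 880)) = -330/953/235287 = -330/953*1/235287 = -110/74742837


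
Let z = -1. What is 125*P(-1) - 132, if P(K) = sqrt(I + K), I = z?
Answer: -132 + 125*I*sqrt(2) ≈ -132.0 + 176.78*I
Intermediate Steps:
I = -1
P(K) = sqrt(-1 + K)
125*P(-1) - 132 = 125*sqrt(-1 - 1) - 132 = 125*sqrt(-2) - 132 = 125*(I*sqrt(2)) - 132 = 125*I*sqrt(2) - 132 = -132 + 125*I*sqrt(2)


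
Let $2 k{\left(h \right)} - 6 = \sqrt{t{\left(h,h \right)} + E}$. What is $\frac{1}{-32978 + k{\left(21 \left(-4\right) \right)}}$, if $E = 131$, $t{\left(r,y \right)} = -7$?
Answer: $- \frac{32975}{1087350594} - \frac{\sqrt{31}}{1087350594} \approx -3.0331 \cdot 10^{-5}$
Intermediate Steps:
$k{\left(h \right)} = 3 + \sqrt{31}$ ($k{\left(h \right)} = 3 + \frac{\sqrt{-7 + 131}}{2} = 3 + \frac{\sqrt{124}}{2} = 3 + \frac{2 \sqrt{31}}{2} = 3 + \sqrt{31}$)
$\frac{1}{-32978 + k{\left(21 \left(-4\right) \right)}} = \frac{1}{-32978 + \left(3 + \sqrt{31}\right)} = \frac{1}{-32975 + \sqrt{31}}$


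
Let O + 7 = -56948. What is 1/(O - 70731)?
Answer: -1/127686 ≈ -7.8317e-6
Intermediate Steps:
O = -56955 (O = -7 - 56948 = -56955)
1/(O - 70731) = 1/(-56955 - 70731) = 1/(-127686) = -1/127686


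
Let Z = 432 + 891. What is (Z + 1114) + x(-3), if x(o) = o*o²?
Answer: 2410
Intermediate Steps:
x(o) = o³
Z = 1323
(Z + 1114) + x(-3) = (1323 + 1114) + (-3)³ = 2437 - 27 = 2410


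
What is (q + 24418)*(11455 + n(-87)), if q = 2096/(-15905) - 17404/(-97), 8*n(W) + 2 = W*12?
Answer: 859472784573543/3085570 ≈ 2.7855e+8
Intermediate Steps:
n(W) = -¼ + 3*W/2 (n(W) = -¼ + (W*12)/8 = -¼ + (12*W)/8 = -¼ + 3*W/2)
q = 276607308/1542785 (q = 2096*(-1/15905) - 17404*(-1/97) = -2096/15905 + 17404/97 = 276607308/1542785 ≈ 179.29)
(q + 24418)*(11455 + n(-87)) = (276607308/1542785 + 24418)*(11455 + (-¼ + (3/2)*(-87))) = 37948331438*(11455 + (-¼ - 261/2))/1542785 = 37948331438*(11455 - 523/4)/1542785 = (37948331438/1542785)*(45297/4) = 859472784573543/3085570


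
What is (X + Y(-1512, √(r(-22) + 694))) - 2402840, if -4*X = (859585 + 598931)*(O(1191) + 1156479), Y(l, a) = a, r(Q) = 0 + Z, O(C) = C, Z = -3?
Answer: -422122457270 + √691 ≈ -4.2212e+11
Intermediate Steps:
r(Q) = -3 (r(Q) = 0 - 3 = -3)
X = -422120054430 (X = -(859585 + 598931)*(1191 + 1156479)/4 = -364629*1157670 = -¼*1688480217720 = -422120054430)
(X + Y(-1512, √(r(-22) + 694))) - 2402840 = (-422120054430 + √(-3 + 694)) - 2402840 = (-422120054430 + √691) - 2402840 = -422122457270 + √691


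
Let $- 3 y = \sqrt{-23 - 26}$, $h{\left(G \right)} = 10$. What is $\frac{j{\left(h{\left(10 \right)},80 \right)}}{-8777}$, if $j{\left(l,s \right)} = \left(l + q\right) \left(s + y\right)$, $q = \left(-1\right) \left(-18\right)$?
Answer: $- \frac{2240}{8777} + \frac{196 i}{26331} \approx -0.25521 + 0.0074437 i$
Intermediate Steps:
$q = 18$
$y = - \frac{7 i}{3}$ ($y = - \frac{\sqrt{-23 - 26}}{3} = - \frac{\sqrt{-49}}{3} = - \frac{7 i}{3} \approx - 2.3333 i$)
$j{\left(l,s \right)} = \left(18 + l\right) \left(s - \frac{7 i}{3}\right)$ ($j{\left(l,s \right)} = \left(l + 18\right) \left(s - \frac{7 i}{3}\right) = \left(18 + l\right) \left(s - \frac{7 i}{3}\right)$)
$\frac{j{\left(h{\left(10 \right)},80 \right)}}{-8777} = \frac{- 42 i + 18 \cdot 80 + 10 \cdot 80 - \frac{7}{3} i 10}{-8777} = \left(- 42 i + 1440 + 800 - \frac{70 i}{3}\right) \left(- \frac{1}{8777}\right) = \left(2240 - \frac{196 i}{3}\right) \left(- \frac{1}{8777}\right) = - \frac{2240}{8777} + \frac{196 i}{26331}$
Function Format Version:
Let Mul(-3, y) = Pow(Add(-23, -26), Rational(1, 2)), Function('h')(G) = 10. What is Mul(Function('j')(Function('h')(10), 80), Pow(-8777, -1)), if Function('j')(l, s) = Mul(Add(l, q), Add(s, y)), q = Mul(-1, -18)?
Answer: Add(Rational(-2240, 8777), Mul(Rational(196, 26331), I)) ≈ Add(-0.25521, Mul(0.0074437, I))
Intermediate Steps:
q = 18
y = Mul(Rational(-7, 3), I) (y = Mul(Rational(-1, 3), Pow(Add(-23, -26), Rational(1, 2))) = Mul(Rational(-1, 3), Pow(-49, Rational(1, 2))) = Mul(Rational(-1, 3), Mul(7, I)) = Mul(Rational(-7, 3), I) ≈ Mul(-2.3333, I))
Function('j')(l, s) = Mul(Add(18, l), Add(s, Mul(Rational(-7, 3), I))) (Function('j')(l, s) = Mul(Add(l, 18), Add(s, Mul(Rational(-7, 3), I))) = Mul(Add(18, l), Add(s, Mul(Rational(-7, 3), I))))
Mul(Function('j')(Function('h')(10), 80), Pow(-8777, -1)) = Mul(Add(Mul(-42, I), Mul(18, 80), Mul(10, 80), Mul(Rational(-7, 3), I, 10)), Pow(-8777, -1)) = Mul(Add(Mul(-42, I), 1440, 800, Mul(Rational(-70, 3), I)), Rational(-1, 8777)) = Mul(Add(2240, Mul(Rational(-196, 3), I)), Rational(-1, 8777)) = Add(Rational(-2240, 8777), Mul(Rational(196, 26331), I))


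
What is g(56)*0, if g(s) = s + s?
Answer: 0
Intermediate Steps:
g(s) = 2*s
g(56)*0 = (2*56)*0 = 112*0 = 0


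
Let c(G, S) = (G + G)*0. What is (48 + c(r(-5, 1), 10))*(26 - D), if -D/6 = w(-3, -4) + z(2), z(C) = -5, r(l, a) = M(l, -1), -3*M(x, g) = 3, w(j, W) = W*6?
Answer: -7104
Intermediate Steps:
w(j, W) = 6*W
M(x, g) = -1 (M(x, g) = -1/3*3 = -1)
r(l, a) = -1
D = 174 (D = -6*(6*(-4) - 5) = -6*(-24 - 5) = -6*(-29) = 174)
c(G, S) = 0 (c(G, S) = (2*G)*0 = 0)
(48 + c(r(-5, 1), 10))*(26 - D) = (48 + 0)*(26 - 1*174) = 48*(26 - 174) = 48*(-148) = -7104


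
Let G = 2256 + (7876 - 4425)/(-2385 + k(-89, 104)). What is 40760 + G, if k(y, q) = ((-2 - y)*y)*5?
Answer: 1767954149/41100 ≈ 43016.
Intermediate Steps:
k(y, q) = 5*y*(-2 - y) (k(y, q) = (y*(-2 - y))*5 = 5*y*(-2 - y))
G = 92718149/41100 (G = 2256 + (7876 - 4425)/(-2385 - 5*(-89)*(2 - 89)) = 2256 + 3451/(-2385 - 5*(-89)*(-87)) = 2256 + 3451/(-2385 - 38715) = 2256 + 3451/(-41100) = 2256 + 3451*(-1/41100) = 2256 - 3451/41100 = 92718149/41100 ≈ 2255.9)
40760 + G = 40760 + 92718149/41100 = 1767954149/41100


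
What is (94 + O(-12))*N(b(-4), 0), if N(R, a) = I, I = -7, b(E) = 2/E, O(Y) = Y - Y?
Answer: -658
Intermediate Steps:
O(Y) = 0
N(R, a) = -7
(94 + O(-12))*N(b(-4), 0) = (94 + 0)*(-7) = 94*(-7) = -658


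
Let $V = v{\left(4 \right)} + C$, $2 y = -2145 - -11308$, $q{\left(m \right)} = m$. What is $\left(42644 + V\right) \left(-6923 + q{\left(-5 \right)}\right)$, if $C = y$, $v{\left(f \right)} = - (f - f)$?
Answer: $-327178264$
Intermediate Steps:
$v{\left(f \right)} = 0$ ($v{\left(f \right)} = \left(-1\right) 0 = 0$)
$y = \frac{9163}{2}$ ($y = \frac{-2145 - -11308}{2} = \frac{-2145 + 11308}{2} = \frac{1}{2} \cdot 9163 = \frac{9163}{2} \approx 4581.5$)
$C = \frac{9163}{2} \approx 4581.5$
$V = \frac{9163}{2}$ ($V = 0 + \frac{9163}{2} = \frac{9163}{2} \approx 4581.5$)
$\left(42644 + V\right) \left(-6923 + q{\left(-5 \right)}\right) = \left(42644 + \frac{9163}{2}\right) \left(-6923 - 5\right) = \frac{94451}{2} \left(-6928\right) = -327178264$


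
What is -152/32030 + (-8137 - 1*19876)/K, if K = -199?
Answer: 448613071/3186985 ≈ 140.76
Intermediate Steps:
-152/32030 + (-8137 - 1*19876)/K = -152/32030 + (-8137 - 1*19876)/(-199) = -152*1/32030 + (-8137 - 19876)*(-1/199) = -76/16015 - 28013*(-1/199) = -76/16015 + 28013/199 = 448613071/3186985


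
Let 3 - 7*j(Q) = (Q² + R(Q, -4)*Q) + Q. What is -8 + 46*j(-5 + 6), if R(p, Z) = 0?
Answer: -10/7 ≈ -1.4286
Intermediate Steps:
j(Q) = 3/7 - Q/7 - Q²/7 (j(Q) = 3/7 - ((Q² + 0*Q) + Q)/7 = 3/7 - ((Q² + 0) + Q)/7 = 3/7 - (Q² + Q)/7 = 3/7 - (Q + Q²)/7 = 3/7 + (-Q/7 - Q²/7) = 3/7 - Q/7 - Q²/7)
-8 + 46*j(-5 + 6) = -8 + 46*(3/7 - (-5 + 6)/7 - (-5 + 6)²/7) = -8 + 46*(3/7 - ⅐*1 - ⅐*1²) = -8 + 46*(3/7 - ⅐ - ⅐*1) = -8 + 46*(3/7 - ⅐ - ⅐) = -8 + 46*(⅐) = -8 + 46/7 = -10/7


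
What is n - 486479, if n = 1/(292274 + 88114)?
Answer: -185050773851/380388 ≈ -4.8648e+5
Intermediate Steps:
n = 1/380388 ≈ 2.6289e-6
n - 486479 = 1/380388 - 486479 = -185050773851/380388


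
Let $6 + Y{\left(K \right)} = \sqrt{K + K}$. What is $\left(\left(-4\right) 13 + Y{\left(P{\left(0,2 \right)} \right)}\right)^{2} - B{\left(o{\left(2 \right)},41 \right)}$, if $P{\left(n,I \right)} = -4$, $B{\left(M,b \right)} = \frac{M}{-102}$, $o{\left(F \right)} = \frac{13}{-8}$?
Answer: $\frac{2738483}{816} - 232 i \sqrt{2} \approx 3356.0 - 328.1 i$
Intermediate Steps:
$o{\left(F \right)} = - \frac{13}{8}$ ($o{\left(F \right)} = 13 \left(- \frac{1}{8}\right) = - \frac{13}{8}$)
$B{\left(M,b \right)} = - \frac{M}{102}$ ($B{\left(M,b \right)} = M \left(- \frac{1}{102}\right) = - \frac{M}{102}$)
$Y{\left(K \right)} = -6 + \sqrt{2} \sqrt{K}$ ($Y{\left(K \right)} = -6 + \sqrt{K + K} = -6 + \sqrt{2 K} = -6 + \sqrt{2} \sqrt{K}$)
$\left(\left(-4\right) 13 + Y{\left(P{\left(0,2 \right)} \right)}\right)^{2} - B{\left(o{\left(2 \right)},41 \right)} = \left(\left(-4\right) 13 - \left(6 - \sqrt{2} \sqrt{-4}\right)\right)^{2} - \left(- \frac{1}{102}\right) \left(- \frac{13}{8}\right) = \left(-52 - \left(6 - \sqrt{2} \cdot 2 i\right)\right)^{2} - \frac{13}{816} = \left(-52 - \left(6 - 2 i \sqrt{2}\right)\right)^{2} - \frac{13}{816} = \left(-58 + 2 i \sqrt{2}\right)^{2} - \frac{13}{816} = - \frac{13}{816} + \left(-58 + 2 i \sqrt{2}\right)^{2}$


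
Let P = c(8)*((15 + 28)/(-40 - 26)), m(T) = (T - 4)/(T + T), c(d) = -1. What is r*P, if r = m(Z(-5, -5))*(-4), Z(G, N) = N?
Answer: -129/55 ≈ -2.3455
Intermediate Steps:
m(T) = (-4 + T)/(2*T) (m(T) = (-4 + T)/((2*T)) = (-4 + T)*(1/(2*T)) = (-4 + T)/(2*T))
P = 43/66 (P = -(15 + 28)/(-40 - 26) = -43/(-66) = -43*(-1)/66 = -1*(-43/66) = 43/66 ≈ 0.65152)
r = -18/5 (r = ((½)*(-4 - 5)/(-5))*(-4) = ((½)*(-⅕)*(-9))*(-4) = (9/10)*(-4) = -18/5 ≈ -3.6000)
r*P = -18/5*43/66 = -129/55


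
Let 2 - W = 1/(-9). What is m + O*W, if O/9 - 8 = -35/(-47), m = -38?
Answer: 6023/47 ≈ 128.15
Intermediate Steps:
O = 3699/47 (O = 72 + 9*(-35/(-47)) = 72 + 9*(-35*(-1/47)) = 72 + 9*(35/47) = 72 + 315/47 = 3699/47 ≈ 78.702)
W = 19/9 (W = 2 - 1/(-9) = 2 - 1*(-1/9) = 2 + 1/9 = 19/9 ≈ 2.1111)
m + O*W = -38 + (3699/47)*(19/9) = -38 + 7809/47 = 6023/47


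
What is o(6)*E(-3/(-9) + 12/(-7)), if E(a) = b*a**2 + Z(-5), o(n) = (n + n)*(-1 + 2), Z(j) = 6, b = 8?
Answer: 37496/147 ≈ 255.07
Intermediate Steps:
o(n) = 2*n (o(n) = (2*n)*1 = 2*n)
E(a) = 6 + 8*a**2 (E(a) = 8*a**2 + 6 = 6 + 8*a**2)
o(6)*E(-3/(-9) + 12/(-7)) = (2*6)*(6 + 8*(-3/(-9) + 12/(-7))**2) = 12*(6 + 8*(-3*(-1/9) + 12*(-1/7))**2) = 12*(6 + 8*(1/3 - 12/7)**2) = 12*(6 + 8*(-29/21)**2) = 12*(6 + 8*(841/441)) = 12*(6 + 6728/441) = 12*(9374/441) = 37496/147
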